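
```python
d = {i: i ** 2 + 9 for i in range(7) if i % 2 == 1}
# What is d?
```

{1: 10, 3: 18, 5: 34}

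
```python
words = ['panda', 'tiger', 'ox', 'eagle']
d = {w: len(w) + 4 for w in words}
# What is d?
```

{'panda': 9, 'tiger': 9, 'ox': 6, 'eagle': 9}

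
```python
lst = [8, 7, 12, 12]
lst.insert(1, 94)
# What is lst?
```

[8, 94, 7, 12, 12]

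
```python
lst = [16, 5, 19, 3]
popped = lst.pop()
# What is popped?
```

3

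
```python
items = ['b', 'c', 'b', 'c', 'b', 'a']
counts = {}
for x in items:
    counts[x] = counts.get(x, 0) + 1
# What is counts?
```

Initial: counts = {}, items = ['b', 'c', 'b', 'c', 'b', 'a']
See 'b': counts = {'b': 1}
See 'c': counts = {'b': 1, 'c': 1}
See 'b': counts = {'b': 2, 'c': 1}
See 'c': counts = {'b': 2, 'c': 2}
See 'b': counts = {'b': 3, 'c': 2}
See 'a': counts = {'b': 3, 'c': 2, 'a': 1}

{'b': 3, 'c': 2, 'a': 1}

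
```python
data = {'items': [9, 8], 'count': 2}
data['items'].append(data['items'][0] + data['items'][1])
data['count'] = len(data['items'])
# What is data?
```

After line 1: data = {'items': [9, 8], 'count': 2}
After line 2 (append 9 + 8 = 17): data = {'items': [9, 8, 17], 'count': 2}
After line 3 (count = len(items) = 3): data = {'items': [9, 8, 17], 'count': 3}

{'items': [9, 8, 17], 'count': 3}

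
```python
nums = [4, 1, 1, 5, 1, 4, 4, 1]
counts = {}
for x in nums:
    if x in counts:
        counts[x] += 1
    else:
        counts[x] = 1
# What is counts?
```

Initial: counts = {}, nums = [4, 1, 1, 5, 1, 4, 4, 1]
See 4: counts = {4: 1}
See 1: counts = {4: 1, 1: 1}
See 1: counts = {4: 1, 1: 2}
See 5: counts = {4: 1, 1: 2, 5: 1}
See 1: counts = {4: 1, 1: 3, 5: 1}
See 4: counts = {4: 2, 1: 3, 5: 1}
See 4: counts = {4: 3, 1: 3, 5: 1}
See 1: counts = {4: 3, 1: 4, 5: 1}

{4: 3, 1: 4, 5: 1}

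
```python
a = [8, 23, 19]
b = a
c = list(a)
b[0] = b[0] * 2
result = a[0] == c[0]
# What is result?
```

After line 1: a = [8, 23, 19]
After line 2 (b = a, alias): a = [8, 23, 19], b = [8, 23, 19]
After line 3 (c = list(a) is a copy, new object): c = [8, 23, 19]
After line 4 (b[0] = 8 * 2 = 16; mutates shared a/b): a = b = [16, 23, 19], c = [8, 23, 19]
After line 5 (a[0] = 16, c[0] = 8; result = False)

False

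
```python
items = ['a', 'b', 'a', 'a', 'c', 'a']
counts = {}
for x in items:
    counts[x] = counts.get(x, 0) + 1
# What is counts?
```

Initial: counts = {}, items = ['a', 'b', 'a', 'a', 'c', 'a']
See 'a': counts = {'a': 1}
See 'b': counts = {'a': 1, 'b': 1}
See 'a': counts = {'a': 2, 'b': 1}
See 'a': counts = {'a': 3, 'b': 1}
See 'c': counts = {'a': 3, 'b': 1, 'c': 1}
See 'a': counts = {'a': 4, 'b': 1, 'c': 1}

{'a': 4, 'b': 1, 'c': 1}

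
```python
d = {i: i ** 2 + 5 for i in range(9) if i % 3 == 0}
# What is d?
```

{0: 5, 3: 14, 6: 41}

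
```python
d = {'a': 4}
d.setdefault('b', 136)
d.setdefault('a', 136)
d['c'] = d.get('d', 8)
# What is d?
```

After line 1: d = {'a': 4}
After line 2 (setdefault adds 'b'=136): d = {'a': 4, 'b': 136}
After line 3 (setdefault 'a' no-op, already exists): d = {'a': 4, 'b': 136}
After line 4 (get('d', 8) returns default since 'd' not in d): d = {'a': 4, 'b': 136, 'c': 8}

{'a': 4, 'b': 136, 'c': 8}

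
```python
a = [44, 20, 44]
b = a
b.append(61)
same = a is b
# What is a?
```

After line 1: a = [44, 20, 44]
After line 2 (b = a is an alias, same object): a = [44, 20, 44], b = [44, 20, 44]
After line 3 (b.append mutates the shared list): a = [44, 20, 44, 61], b = [44, 20, 44, 61]
After line 4 (same = a is b; same object -> True): same = True

[44, 20, 44, 61]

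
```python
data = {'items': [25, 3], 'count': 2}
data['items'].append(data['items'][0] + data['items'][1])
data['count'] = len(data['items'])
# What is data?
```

After line 1: data = {'items': [25, 3], 'count': 2}
After line 2 (append 25 + 3 = 28): data = {'items': [25, 3, 28], 'count': 2}
After line 3 (count = len(items) = 3): data = {'items': [25, 3, 28], 'count': 3}

{'items': [25, 3, 28], 'count': 3}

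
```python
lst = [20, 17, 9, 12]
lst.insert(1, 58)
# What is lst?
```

[20, 58, 17, 9, 12]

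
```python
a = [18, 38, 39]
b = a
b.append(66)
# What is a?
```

After line 1: a = [18, 38, 39]
After line 2 (b = a is an alias, same object): a = [18, 38, 39], b = [18, 38, 39]
After line 3 (b.append mutates the shared list): a = [18, 38, 39, 66], b = [18, 38, 39, 66]

[18, 38, 39, 66]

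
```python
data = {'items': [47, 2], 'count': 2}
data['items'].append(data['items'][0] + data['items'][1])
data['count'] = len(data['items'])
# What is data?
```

After line 1: data = {'items': [47, 2], 'count': 2}
After line 2 (append 47 + 2 = 49): data = {'items': [47, 2, 49], 'count': 2}
After line 3 (count = len(items) = 3): data = {'items': [47, 2, 49], 'count': 3}

{'items': [47, 2, 49], 'count': 3}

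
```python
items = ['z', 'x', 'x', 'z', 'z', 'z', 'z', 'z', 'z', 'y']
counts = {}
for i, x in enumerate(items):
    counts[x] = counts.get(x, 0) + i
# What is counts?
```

Initial: counts = {}, items = ['z', 'x', 'x', 'z', 'z', 'z', 'z', 'z', 'z', 'y']
i=0, x='z': counts = {'z': 0}
i=1, x='x': counts = {'z': 0, 'x': 1}
i=2, x='x': counts = {'z': 0, 'x': 3}
i=3, x='z': counts = {'z': 3, 'x': 3}
i=4, x='z': counts = {'z': 7, 'x': 3}
i=5, x='z': counts = {'z': 12, 'x': 3}
i=6, x='z': counts = {'z': 18, 'x': 3}
i=7, x='z': counts = {'z': 25, 'x': 3}
i=8, x='z': counts = {'z': 33, 'x': 3}
i=9, x='y': counts = {'z': 33, 'x': 3, 'y': 9}

{'z': 33, 'x': 3, 'y': 9}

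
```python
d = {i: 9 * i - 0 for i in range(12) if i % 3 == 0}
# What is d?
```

{0: 0, 3: 27, 6: 54, 9: 81}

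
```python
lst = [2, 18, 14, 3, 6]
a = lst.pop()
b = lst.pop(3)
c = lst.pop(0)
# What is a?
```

After line 1: lst = [2, 18, 14, 3, 6]
After line 2 (pop() -> a = 6): lst = [2, 18, 14, 3]
After line 3 (pop(3) -> b = 3): lst = [2, 18, 14]
After line 4 (pop(0) -> c = 2): lst = [18, 14]

6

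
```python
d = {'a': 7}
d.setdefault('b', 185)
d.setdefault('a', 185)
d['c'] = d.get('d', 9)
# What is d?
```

After line 1: d = {'a': 7}
After line 2 (setdefault adds 'b'=185): d = {'a': 7, 'b': 185}
After line 3 (setdefault 'a' no-op, already exists): d = {'a': 7, 'b': 185}
After line 4 (get('d', 9) returns default since 'd' not in d): d = {'a': 7, 'b': 185, 'c': 9}

{'a': 7, 'b': 185, 'c': 9}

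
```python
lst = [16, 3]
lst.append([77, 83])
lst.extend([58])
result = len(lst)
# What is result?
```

After line 1: lst = [16, 3]
After line 2 (append adds [77, 83] as single element): lst = [16, 3, [77, 83]]
After line 3 (extend unpacks [58], adds 58): lst = [16, 3, [77, 83], 58]
After line 4: result = len(lst) = 4

4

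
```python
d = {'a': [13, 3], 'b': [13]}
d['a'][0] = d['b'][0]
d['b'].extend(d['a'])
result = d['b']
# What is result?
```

After line 1: d = {'a': [13, 3], 'b': [13]}
After line 2 (a[0] = b[0] = 13): d = {'a': [13, 3], 'b': [13]}
After line 3 (b.extend(a) appends [13, 3]): d = {'a': [13, 3], 'b': [13, 13, 3]}
After line 4: result = d['b'] = [13, 13, 3]

[13, 13, 3]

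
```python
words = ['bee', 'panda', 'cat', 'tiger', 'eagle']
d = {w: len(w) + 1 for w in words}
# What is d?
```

{'bee': 4, 'panda': 6, 'cat': 4, 'tiger': 6, 'eagle': 6}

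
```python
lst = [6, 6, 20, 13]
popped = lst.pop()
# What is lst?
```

[6, 6, 20]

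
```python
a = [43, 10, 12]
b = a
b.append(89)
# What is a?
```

After line 1: a = [43, 10, 12]
After line 2 (b = a is an alias, same object): a = [43, 10, 12], b = [43, 10, 12]
After line 3 (b.append mutates the shared list): a = [43, 10, 12, 89], b = [43, 10, 12, 89]

[43, 10, 12, 89]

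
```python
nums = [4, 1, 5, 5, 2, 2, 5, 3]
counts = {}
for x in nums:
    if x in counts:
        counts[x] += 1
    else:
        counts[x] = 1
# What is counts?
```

Initial: counts = {}, nums = [4, 1, 5, 5, 2, 2, 5, 3]
See 4: counts = {4: 1}
See 1: counts = {4: 1, 1: 1}
See 5: counts = {4: 1, 1: 1, 5: 1}
See 5: counts = {4: 1, 1: 1, 5: 2}
See 2: counts = {4: 1, 1: 1, 5: 2, 2: 1}
See 2: counts = {4: 1, 1: 1, 5: 2, 2: 2}
See 5: counts = {4: 1, 1: 1, 5: 3, 2: 2}
See 3: counts = {4: 1, 1: 1, 5: 3, 2: 2, 3: 1}

{4: 1, 1: 1, 5: 3, 2: 2, 3: 1}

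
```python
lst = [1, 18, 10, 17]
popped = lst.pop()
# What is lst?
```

[1, 18, 10]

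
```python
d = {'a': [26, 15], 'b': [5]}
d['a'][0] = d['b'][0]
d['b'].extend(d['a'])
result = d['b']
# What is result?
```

After line 1: d = {'a': [26, 15], 'b': [5]}
After line 2 (a[0] = b[0] = 5): d = {'a': [5, 15], 'b': [5]}
After line 3 (b.extend(a) appends [5, 15]): d = {'a': [5, 15], 'b': [5, 5, 15]}
After line 4: result = d['b'] = [5, 5, 15]

[5, 5, 15]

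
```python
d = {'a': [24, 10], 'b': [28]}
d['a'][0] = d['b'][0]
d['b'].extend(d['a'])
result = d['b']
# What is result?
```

After line 1: d = {'a': [24, 10], 'b': [28]}
After line 2 (a[0] = b[0] = 28): d = {'a': [28, 10], 'b': [28]}
After line 3 (b.extend(a) appends [28, 10]): d = {'a': [28, 10], 'b': [28, 28, 10]}
After line 4: result = d['b'] = [28, 28, 10]

[28, 28, 10]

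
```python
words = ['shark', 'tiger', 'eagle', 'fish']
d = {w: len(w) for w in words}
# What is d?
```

{'shark': 5, 'tiger': 5, 'eagle': 5, 'fish': 4}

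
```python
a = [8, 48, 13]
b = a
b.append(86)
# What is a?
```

After line 1: a = [8, 48, 13]
After line 2 (b = a is an alias, same object): a = [8, 48, 13], b = [8, 48, 13]
After line 3 (b.append mutates the shared list): a = [8, 48, 13, 86], b = [8, 48, 13, 86]

[8, 48, 13, 86]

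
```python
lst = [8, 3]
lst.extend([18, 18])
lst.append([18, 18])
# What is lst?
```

After line 1: lst = [8, 3]
After line 2 (extend unpacks [18, 18]): lst = [8, 3, 18, 18]
After line 3 (append adds [18, 18] as single element): lst = [8, 3, 18, 18, [18, 18]]

[8, 3, 18, 18, [18, 18]]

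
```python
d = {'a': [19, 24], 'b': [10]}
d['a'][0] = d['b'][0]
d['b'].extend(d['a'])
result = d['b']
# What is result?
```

After line 1: d = {'a': [19, 24], 'b': [10]}
After line 2 (a[0] = b[0] = 10): d = {'a': [10, 24], 'b': [10]}
After line 3 (b.extend(a) appends [10, 24]): d = {'a': [10, 24], 'b': [10, 10, 24]}
After line 4: result = d['b'] = [10, 10, 24]

[10, 10, 24]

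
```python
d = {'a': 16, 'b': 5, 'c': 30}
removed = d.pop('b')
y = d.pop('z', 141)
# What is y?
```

After line 1: d = {'a': 16, 'b': 5, 'c': 30}
After line 2 (pop 'b' returns 5): d = {'a': 16, 'c': 30}, removed = 5
After line 3 (pop 'z' missing, returns default 141): d = {'a': 16, 'c': 30}, y = 141

141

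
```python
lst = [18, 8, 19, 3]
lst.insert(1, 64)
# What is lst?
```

[18, 64, 8, 19, 3]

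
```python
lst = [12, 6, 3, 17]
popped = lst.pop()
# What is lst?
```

[12, 6, 3]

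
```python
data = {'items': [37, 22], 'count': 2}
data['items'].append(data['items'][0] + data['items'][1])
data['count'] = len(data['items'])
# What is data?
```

After line 1: data = {'items': [37, 22], 'count': 2}
After line 2 (append 37 + 22 = 59): data = {'items': [37, 22, 59], 'count': 2}
After line 3 (count = len(items) = 3): data = {'items': [37, 22, 59], 'count': 3}

{'items': [37, 22, 59], 'count': 3}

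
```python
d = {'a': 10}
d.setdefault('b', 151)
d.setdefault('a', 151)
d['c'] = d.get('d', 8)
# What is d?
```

After line 1: d = {'a': 10}
After line 2 (setdefault adds 'b'=151): d = {'a': 10, 'b': 151}
After line 3 (setdefault 'a' no-op, already exists): d = {'a': 10, 'b': 151}
After line 4 (get('d', 8) returns default since 'd' not in d): d = {'a': 10, 'b': 151, 'c': 8}

{'a': 10, 'b': 151, 'c': 8}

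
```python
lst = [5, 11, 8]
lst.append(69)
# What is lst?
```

[5, 11, 8, 69]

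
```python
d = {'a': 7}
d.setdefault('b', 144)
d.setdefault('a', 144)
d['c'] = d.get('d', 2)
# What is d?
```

After line 1: d = {'a': 7}
After line 2 (setdefault adds 'b'=144): d = {'a': 7, 'b': 144}
After line 3 (setdefault 'a' no-op, already exists): d = {'a': 7, 'b': 144}
After line 4 (get('d', 2) returns default since 'd' not in d): d = {'a': 7, 'b': 144, 'c': 2}

{'a': 7, 'b': 144, 'c': 2}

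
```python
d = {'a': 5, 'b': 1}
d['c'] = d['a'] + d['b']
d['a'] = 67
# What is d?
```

After line 1: d = {'a': 5, 'b': 1}
After line 2 (d['c'] = 5 + 1): d = {'a': 5, 'b': 1, 'c': 6}
After line 3: d = {'a': 67, 'b': 1, 'c': 6}

{'a': 67, 'b': 1, 'c': 6}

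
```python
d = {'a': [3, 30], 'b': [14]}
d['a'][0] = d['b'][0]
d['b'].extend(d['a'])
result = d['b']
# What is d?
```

After line 1: d = {'a': [3, 30], 'b': [14]}
After line 2 (a[0] = b[0] = 14): d = {'a': [14, 30], 'b': [14]}
After line 3 (b.extend(a) appends [14, 30]): d = {'a': [14, 30], 'b': [14, 14, 30]}
After line 4: result = d['b'] = [14, 14, 30]

{'a': [14, 30], 'b': [14, 14, 30]}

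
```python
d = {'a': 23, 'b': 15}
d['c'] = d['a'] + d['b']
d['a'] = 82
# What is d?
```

After line 1: d = {'a': 23, 'b': 15}
After line 2 (d['c'] = 23 + 15): d = {'a': 23, 'b': 15, 'c': 38}
After line 3: d = {'a': 82, 'b': 15, 'c': 38}

{'a': 82, 'b': 15, 'c': 38}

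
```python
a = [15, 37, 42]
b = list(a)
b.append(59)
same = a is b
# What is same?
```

After line 1: a = [15, 37, 42]
After line 2 (b = list(a) is a shallow copy, new object): a = [15, 37, 42], b = [15, 37, 42]
After line 3 (append only mutates b): a = [15, 37, 42], b = [15, 37, 42, 59]
After line 4 (same = a is b; different objects -> False): same = False

False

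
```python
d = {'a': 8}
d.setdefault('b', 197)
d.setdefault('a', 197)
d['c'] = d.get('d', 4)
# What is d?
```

After line 1: d = {'a': 8}
After line 2 (setdefault adds 'b'=197): d = {'a': 8, 'b': 197}
After line 3 (setdefault 'a' no-op, already exists): d = {'a': 8, 'b': 197}
After line 4 (get('d', 4) returns default since 'd' not in d): d = {'a': 8, 'b': 197, 'c': 4}

{'a': 8, 'b': 197, 'c': 4}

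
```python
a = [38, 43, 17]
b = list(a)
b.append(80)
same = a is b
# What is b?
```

After line 1: a = [38, 43, 17]
After line 2 (b = list(a) is a shallow copy, new object): a = [38, 43, 17], b = [38, 43, 17]
After line 3 (append only mutates b): a = [38, 43, 17], b = [38, 43, 17, 80]
After line 4 (same = a is b; different objects -> False): same = False

[38, 43, 17, 80]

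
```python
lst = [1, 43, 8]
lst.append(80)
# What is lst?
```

[1, 43, 8, 80]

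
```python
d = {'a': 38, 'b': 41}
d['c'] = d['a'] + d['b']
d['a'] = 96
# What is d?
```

After line 1: d = {'a': 38, 'b': 41}
After line 2 (d['c'] = 38 + 41): d = {'a': 38, 'b': 41, 'c': 79}
After line 3: d = {'a': 96, 'b': 41, 'c': 79}

{'a': 96, 'b': 41, 'c': 79}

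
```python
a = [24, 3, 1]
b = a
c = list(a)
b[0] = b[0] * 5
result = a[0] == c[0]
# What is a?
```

After line 1: a = [24, 3, 1]
After line 2 (b = a, alias): a = [24, 3, 1], b = [24, 3, 1]
After line 3 (c = list(a) is a copy, new object): c = [24, 3, 1]
After line 4 (b[0] = 24 * 5 = 120; mutates shared a/b): a = b = [120, 3, 1], c = [24, 3, 1]
After line 5 (a[0] = 120, c[0] = 24; result = False)

[120, 3, 1]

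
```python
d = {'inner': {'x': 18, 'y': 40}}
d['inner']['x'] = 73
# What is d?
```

After line 1: d = {'inner': {'x': 18, 'y': 40}}
After line 2 (inner x overwritten): d = {'inner': {'x': 73, 'y': 40}}

{'inner': {'x': 73, 'y': 40}}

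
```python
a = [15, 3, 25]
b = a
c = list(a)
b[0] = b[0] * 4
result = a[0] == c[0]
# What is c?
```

After line 1: a = [15, 3, 25]
After line 2 (b = a, alias): a = [15, 3, 25], b = [15, 3, 25]
After line 3 (c = list(a) is a copy, new object): c = [15, 3, 25]
After line 4 (b[0] = 15 * 4 = 60; mutates shared a/b): a = b = [60, 3, 25], c = [15, 3, 25]
After line 5 (a[0] = 60, c[0] = 15; result = False)

[15, 3, 25]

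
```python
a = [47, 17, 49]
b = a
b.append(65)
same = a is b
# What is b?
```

After line 1: a = [47, 17, 49]
After line 2 (b = a is an alias, same object): a = [47, 17, 49], b = [47, 17, 49]
After line 3 (b.append mutates the shared list): a = [47, 17, 49, 65], b = [47, 17, 49, 65]
After line 4 (same = a is b; same object -> True): same = True

[47, 17, 49, 65]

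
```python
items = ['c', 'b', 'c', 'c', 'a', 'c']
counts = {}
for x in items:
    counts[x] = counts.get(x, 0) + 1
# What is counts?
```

Initial: counts = {}, items = ['c', 'b', 'c', 'c', 'a', 'c']
See 'c': counts = {'c': 1}
See 'b': counts = {'c': 1, 'b': 1}
See 'c': counts = {'c': 2, 'b': 1}
See 'c': counts = {'c': 3, 'b': 1}
See 'a': counts = {'c': 3, 'b': 1, 'a': 1}
See 'c': counts = {'c': 4, 'b': 1, 'a': 1}

{'c': 4, 'b': 1, 'a': 1}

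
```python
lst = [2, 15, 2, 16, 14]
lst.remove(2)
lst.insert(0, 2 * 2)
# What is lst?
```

After line 1: lst = [2, 15, 2, 16, 14]
After line 2 (remove first 2): lst = [15, 2, 16, 14]
After line 3 (insert 4 at index 0): lst = [4, 15, 2, 16, 14]

[4, 15, 2, 16, 14]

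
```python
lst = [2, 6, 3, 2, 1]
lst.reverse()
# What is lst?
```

[1, 2, 3, 6, 2]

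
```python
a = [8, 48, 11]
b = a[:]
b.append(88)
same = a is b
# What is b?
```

After line 1: a = [8, 48, 11]
After line 2 (b = a[:] is a shallow copy, new object): a = [8, 48, 11], b = [8, 48, 11]
After line 3 (append only mutates b): a = [8, 48, 11], b = [8, 48, 11, 88]
After line 4 (same = a is b; different objects -> False): same = False

[8, 48, 11, 88]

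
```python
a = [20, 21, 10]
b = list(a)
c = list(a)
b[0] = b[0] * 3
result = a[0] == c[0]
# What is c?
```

After line 1: a = [20, 21, 10]
After line 2 (b = list(a), copy): a = [20, 21, 10], b = [20, 21, 10]
After line 3 (c = list(a) is a copy, new object): c = [20, 21, 10]
After line 4 (b[0] = 20 * 3 = 60; only b mutates (copy)): a = [20, 21, 10], b = [60, 21, 10], c = [20, 21, 10]
After line 5 (a[0] = 20, c[0] = 20; result = True)

[20, 21, 10]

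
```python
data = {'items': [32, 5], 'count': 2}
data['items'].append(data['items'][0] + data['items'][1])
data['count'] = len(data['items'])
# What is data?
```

After line 1: data = {'items': [32, 5], 'count': 2}
After line 2 (append 32 + 5 = 37): data = {'items': [32, 5, 37], 'count': 2}
After line 3 (count = len(items) = 3): data = {'items': [32, 5, 37], 'count': 3}

{'items': [32, 5, 37], 'count': 3}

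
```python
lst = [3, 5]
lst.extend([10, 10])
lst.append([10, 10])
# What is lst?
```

After line 1: lst = [3, 5]
After line 2 (extend unpacks [10, 10]): lst = [3, 5, 10, 10]
After line 3 (append adds [10, 10] as single element): lst = [3, 5, 10, 10, [10, 10]]

[3, 5, 10, 10, [10, 10]]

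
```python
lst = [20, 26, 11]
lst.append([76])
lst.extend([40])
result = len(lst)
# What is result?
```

After line 1: lst = [20, 26, 11]
After line 2 (append adds [76] as single element): lst = [20, 26, 11, [76]]
After line 3 (extend unpacks [40], adds 40): lst = [20, 26, 11, [76], 40]
After line 4: result = len(lst) = 5

5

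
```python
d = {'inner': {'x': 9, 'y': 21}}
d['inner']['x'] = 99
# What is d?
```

After line 1: d = {'inner': {'x': 9, 'y': 21}}
After line 2 (inner x overwritten): d = {'inner': {'x': 99, 'y': 21}}

{'inner': {'x': 99, 'y': 21}}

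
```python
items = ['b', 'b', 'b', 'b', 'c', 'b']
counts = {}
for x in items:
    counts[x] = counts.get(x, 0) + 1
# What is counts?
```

Initial: counts = {}, items = ['b', 'b', 'b', 'b', 'c', 'b']
See 'b': counts = {'b': 1}
See 'b': counts = {'b': 2}
See 'b': counts = {'b': 3}
See 'b': counts = {'b': 4}
See 'c': counts = {'b': 4, 'c': 1}
See 'b': counts = {'b': 5, 'c': 1}

{'b': 5, 'c': 1}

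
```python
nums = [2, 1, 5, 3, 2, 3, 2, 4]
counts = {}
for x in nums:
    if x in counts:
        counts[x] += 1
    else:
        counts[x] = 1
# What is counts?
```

Initial: counts = {}, nums = [2, 1, 5, 3, 2, 3, 2, 4]
See 2: counts = {2: 1}
See 1: counts = {2: 1, 1: 1}
See 5: counts = {2: 1, 1: 1, 5: 1}
See 3: counts = {2: 1, 1: 1, 5: 1, 3: 1}
See 2: counts = {2: 2, 1: 1, 5: 1, 3: 1}
See 3: counts = {2: 2, 1: 1, 5: 1, 3: 2}
See 2: counts = {2: 3, 1: 1, 5: 1, 3: 2}
See 4: counts = {2: 3, 1: 1, 5: 1, 3: 2, 4: 1}

{2: 3, 1: 1, 5: 1, 3: 2, 4: 1}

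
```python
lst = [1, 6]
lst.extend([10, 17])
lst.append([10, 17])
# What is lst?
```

After line 1: lst = [1, 6]
After line 2 (extend unpacks [10, 17]): lst = [1, 6, 10, 17]
After line 3 (append adds [10, 17] as single element): lst = [1, 6, 10, 17, [10, 17]]

[1, 6, 10, 17, [10, 17]]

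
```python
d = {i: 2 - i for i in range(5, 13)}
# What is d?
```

{5: -3, 6: -4, 7: -5, 8: -6, 9: -7, 10: -8, 11: -9, 12: -10}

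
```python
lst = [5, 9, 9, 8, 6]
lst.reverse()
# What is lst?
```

[6, 8, 9, 9, 5]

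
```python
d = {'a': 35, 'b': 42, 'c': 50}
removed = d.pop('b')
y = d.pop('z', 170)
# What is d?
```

After line 1: d = {'a': 35, 'b': 42, 'c': 50}
After line 2 (pop 'b' returns 42): d = {'a': 35, 'c': 50}, removed = 42
After line 3 (pop 'z' missing, returns default 170): d = {'a': 35, 'c': 50}, y = 170

{'a': 35, 'c': 50}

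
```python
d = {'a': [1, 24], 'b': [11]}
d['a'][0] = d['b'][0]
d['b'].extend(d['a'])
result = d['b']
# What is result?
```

After line 1: d = {'a': [1, 24], 'b': [11]}
After line 2 (a[0] = b[0] = 11): d = {'a': [11, 24], 'b': [11]}
After line 3 (b.extend(a) appends [11, 24]): d = {'a': [11, 24], 'b': [11, 11, 24]}
After line 4: result = d['b'] = [11, 11, 24]

[11, 11, 24]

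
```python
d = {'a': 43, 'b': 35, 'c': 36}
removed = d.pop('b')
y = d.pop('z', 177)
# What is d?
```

After line 1: d = {'a': 43, 'b': 35, 'c': 36}
After line 2 (pop 'b' returns 35): d = {'a': 43, 'c': 36}, removed = 35
After line 3 (pop 'z' missing, returns default 177): d = {'a': 43, 'c': 36}, y = 177

{'a': 43, 'c': 36}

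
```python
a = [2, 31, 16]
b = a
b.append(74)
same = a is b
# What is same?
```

After line 1: a = [2, 31, 16]
After line 2 (b = a is an alias, same object): a = [2, 31, 16], b = [2, 31, 16]
After line 3 (b.append mutates the shared list): a = [2, 31, 16, 74], b = [2, 31, 16, 74]
After line 4 (same = a is b; same object -> True): same = True

True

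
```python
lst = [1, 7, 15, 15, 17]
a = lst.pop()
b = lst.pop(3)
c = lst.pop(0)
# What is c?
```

After line 1: lst = [1, 7, 15, 15, 17]
After line 2 (pop() -> a = 17): lst = [1, 7, 15, 15]
After line 3 (pop(3) -> b = 15): lst = [1, 7, 15]
After line 4 (pop(0) -> c = 1): lst = [7, 15]

1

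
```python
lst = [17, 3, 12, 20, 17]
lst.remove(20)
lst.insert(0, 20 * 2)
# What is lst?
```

After line 1: lst = [17, 3, 12, 20, 17]
After line 2 (remove first 20): lst = [17, 3, 12, 17]
After line 3 (insert 40 at index 0): lst = [40, 17, 3, 12, 17]

[40, 17, 3, 12, 17]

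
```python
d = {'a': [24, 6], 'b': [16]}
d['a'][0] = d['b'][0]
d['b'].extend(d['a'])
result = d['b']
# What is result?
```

After line 1: d = {'a': [24, 6], 'b': [16]}
After line 2 (a[0] = b[0] = 16): d = {'a': [16, 6], 'b': [16]}
After line 3 (b.extend(a) appends [16, 6]): d = {'a': [16, 6], 'b': [16, 16, 6]}
After line 4: result = d['b'] = [16, 16, 6]

[16, 16, 6]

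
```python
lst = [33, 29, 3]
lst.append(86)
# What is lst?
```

[33, 29, 3, 86]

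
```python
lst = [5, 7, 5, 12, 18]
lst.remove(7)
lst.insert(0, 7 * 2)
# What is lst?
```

After line 1: lst = [5, 7, 5, 12, 18]
After line 2 (remove first 7): lst = [5, 5, 12, 18]
After line 3 (insert 14 at index 0): lst = [14, 5, 5, 12, 18]

[14, 5, 5, 12, 18]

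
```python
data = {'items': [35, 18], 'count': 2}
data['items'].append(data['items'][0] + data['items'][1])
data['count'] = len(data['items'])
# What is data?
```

After line 1: data = {'items': [35, 18], 'count': 2}
After line 2 (append 35 + 18 = 53): data = {'items': [35, 18, 53], 'count': 2}
After line 3 (count = len(items) = 3): data = {'items': [35, 18, 53], 'count': 3}

{'items': [35, 18, 53], 'count': 3}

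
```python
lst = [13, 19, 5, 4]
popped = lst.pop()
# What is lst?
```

[13, 19, 5]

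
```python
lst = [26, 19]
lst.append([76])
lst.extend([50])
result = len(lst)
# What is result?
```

After line 1: lst = [26, 19]
After line 2 (append adds [76] as single element): lst = [26, 19, [76]]
After line 3 (extend unpacks [50], adds 50): lst = [26, 19, [76], 50]
After line 4: result = len(lst) = 4

4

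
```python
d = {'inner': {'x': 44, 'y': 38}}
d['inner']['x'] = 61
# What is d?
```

After line 1: d = {'inner': {'x': 44, 'y': 38}}
After line 2 (inner x overwritten): d = {'inner': {'x': 61, 'y': 38}}

{'inner': {'x': 61, 'y': 38}}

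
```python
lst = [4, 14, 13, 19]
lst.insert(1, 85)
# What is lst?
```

[4, 85, 14, 13, 19]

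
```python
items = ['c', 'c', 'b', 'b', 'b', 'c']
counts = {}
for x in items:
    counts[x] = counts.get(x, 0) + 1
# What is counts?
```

Initial: counts = {}, items = ['c', 'c', 'b', 'b', 'b', 'c']
See 'c': counts = {'c': 1}
See 'c': counts = {'c': 2}
See 'b': counts = {'c': 2, 'b': 1}
See 'b': counts = {'c': 2, 'b': 2}
See 'b': counts = {'c': 2, 'b': 3}
See 'c': counts = {'c': 3, 'b': 3}

{'c': 3, 'b': 3}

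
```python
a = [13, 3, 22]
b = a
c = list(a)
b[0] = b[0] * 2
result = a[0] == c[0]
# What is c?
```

After line 1: a = [13, 3, 22]
After line 2 (b = a, alias): a = [13, 3, 22], b = [13, 3, 22]
After line 3 (c = list(a) is a copy, new object): c = [13, 3, 22]
After line 4 (b[0] = 13 * 2 = 26; mutates shared a/b): a = b = [26, 3, 22], c = [13, 3, 22]
After line 5 (a[0] = 26, c[0] = 13; result = False)

[13, 3, 22]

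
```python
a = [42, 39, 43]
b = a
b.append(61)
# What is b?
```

After line 1: a = [42, 39, 43]
After line 2 (b = a is an alias, same object): a = [42, 39, 43], b = [42, 39, 43]
After line 3 (b.append mutates the shared list): a = [42, 39, 43, 61], b = [42, 39, 43, 61]

[42, 39, 43, 61]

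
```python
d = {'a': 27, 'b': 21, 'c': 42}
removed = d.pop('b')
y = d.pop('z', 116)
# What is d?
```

After line 1: d = {'a': 27, 'b': 21, 'c': 42}
After line 2 (pop 'b' returns 21): d = {'a': 27, 'c': 42}, removed = 21
After line 3 (pop 'z' missing, returns default 116): d = {'a': 27, 'c': 42}, y = 116

{'a': 27, 'c': 42}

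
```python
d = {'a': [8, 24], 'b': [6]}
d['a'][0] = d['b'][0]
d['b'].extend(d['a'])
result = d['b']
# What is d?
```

After line 1: d = {'a': [8, 24], 'b': [6]}
After line 2 (a[0] = b[0] = 6): d = {'a': [6, 24], 'b': [6]}
After line 3 (b.extend(a) appends [6, 24]): d = {'a': [6, 24], 'b': [6, 6, 24]}
After line 4: result = d['b'] = [6, 6, 24]

{'a': [6, 24], 'b': [6, 6, 24]}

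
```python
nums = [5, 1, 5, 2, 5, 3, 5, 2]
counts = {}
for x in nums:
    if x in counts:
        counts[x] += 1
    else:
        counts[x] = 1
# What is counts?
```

Initial: counts = {}, nums = [5, 1, 5, 2, 5, 3, 5, 2]
See 5: counts = {5: 1}
See 1: counts = {5: 1, 1: 1}
See 5: counts = {5: 2, 1: 1}
See 2: counts = {5: 2, 1: 1, 2: 1}
See 5: counts = {5: 3, 1: 1, 2: 1}
See 3: counts = {5: 3, 1: 1, 2: 1, 3: 1}
See 5: counts = {5: 4, 1: 1, 2: 1, 3: 1}
See 2: counts = {5: 4, 1: 1, 2: 2, 3: 1}

{5: 4, 1: 1, 2: 2, 3: 1}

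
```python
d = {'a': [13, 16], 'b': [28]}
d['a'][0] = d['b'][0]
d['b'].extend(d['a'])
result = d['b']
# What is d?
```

After line 1: d = {'a': [13, 16], 'b': [28]}
After line 2 (a[0] = b[0] = 28): d = {'a': [28, 16], 'b': [28]}
After line 3 (b.extend(a) appends [28, 16]): d = {'a': [28, 16], 'b': [28, 28, 16]}
After line 4: result = d['b'] = [28, 28, 16]

{'a': [28, 16], 'b': [28, 28, 16]}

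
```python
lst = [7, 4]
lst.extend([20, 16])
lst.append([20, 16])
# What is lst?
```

After line 1: lst = [7, 4]
After line 2 (extend unpacks [20, 16]): lst = [7, 4, 20, 16]
After line 3 (append adds [20, 16] as single element): lst = [7, 4, 20, 16, [20, 16]]

[7, 4, 20, 16, [20, 16]]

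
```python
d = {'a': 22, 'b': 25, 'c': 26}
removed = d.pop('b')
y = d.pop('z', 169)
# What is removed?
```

After line 1: d = {'a': 22, 'b': 25, 'c': 26}
After line 2 (pop 'b' returns 25): d = {'a': 22, 'c': 26}, removed = 25
After line 3 (pop 'z' missing, returns default 169): d = {'a': 22, 'c': 26}, y = 169

25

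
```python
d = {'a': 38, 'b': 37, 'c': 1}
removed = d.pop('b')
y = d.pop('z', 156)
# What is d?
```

After line 1: d = {'a': 38, 'b': 37, 'c': 1}
After line 2 (pop 'b' returns 37): d = {'a': 38, 'c': 1}, removed = 37
After line 3 (pop 'z' missing, returns default 156): d = {'a': 38, 'c': 1}, y = 156

{'a': 38, 'c': 1}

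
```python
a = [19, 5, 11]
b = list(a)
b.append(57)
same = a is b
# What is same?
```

After line 1: a = [19, 5, 11]
After line 2 (b = list(a) is a shallow copy, new object): a = [19, 5, 11], b = [19, 5, 11]
After line 3 (append only mutates b): a = [19, 5, 11], b = [19, 5, 11, 57]
After line 4 (same = a is b; different objects -> False): same = False

False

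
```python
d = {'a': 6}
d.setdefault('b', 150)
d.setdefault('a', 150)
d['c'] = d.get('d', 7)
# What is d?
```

After line 1: d = {'a': 6}
After line 2 (setdefault adds 'b'=150): d = {'a': 6, 'b': 150}
After line 3 (setdefault 'a' no-op, already exists): d = {'a': 6, 'b': 150}
After line 4 (get('d', 7) returns default since 'd' not in d): d = {'a': 6, 'b': 150, 'c': 7}

{'a': 6, 'b': 150, 'c': 7}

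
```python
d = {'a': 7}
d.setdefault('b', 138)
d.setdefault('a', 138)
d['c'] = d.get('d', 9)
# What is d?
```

After line 1: d = {'a': 7}
After line 2 (setdefault adds 'b'=138): d = {'a': 7, 'b': 138}
After line 3 (setdefault 'a' no-op, already exists): d = {'a': 7, 'b': 138}
After line 4 (get('d', 9) returns default since 'd' not in d): d = {'a': 7, 'b': 138, 'c': 9}

{'a': 7, 'b': 138, 'c': 9}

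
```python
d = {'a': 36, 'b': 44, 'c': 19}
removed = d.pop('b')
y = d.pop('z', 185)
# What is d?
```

After line 1: d = {'a': 36, 'b': 44, 'c': 19}
After line 2 (pop 'b' returns 44): d = {'a': 36, 'c': 19}, removed = 44
After line 3 (pop 'z' missing, returns default 185): d = {'a': 36, 'c': 19}, y = 185

{'a': 36, 'c': 19}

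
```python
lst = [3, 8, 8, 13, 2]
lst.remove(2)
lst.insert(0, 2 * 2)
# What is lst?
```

After line 1: lst = [3, 8, 8, 13, 2]
After line 2 (remove first 2): lst = [3, 8, 8, 13]
After line 3 (insert 4 at index 0): lst = [4, 3, 8, 8, 13]

[4, 3, 8, 8, 13]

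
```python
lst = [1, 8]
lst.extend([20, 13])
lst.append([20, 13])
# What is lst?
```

After line 1: lst = [1, 8]
After line 2 (extend unpacks [20, 13]): lst = [1, 8, 20, 13]
After line 3 (append adds [20, 13] as single element): lst = [1, 8, 20, 13, [20, 13]]

[1, 8, 20, 13, [20, 13]]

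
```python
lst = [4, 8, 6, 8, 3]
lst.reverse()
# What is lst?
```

[3, 8, 6, 8, 4]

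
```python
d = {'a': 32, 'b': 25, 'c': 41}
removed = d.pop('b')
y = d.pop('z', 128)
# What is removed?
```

After line 1: d = {'a': 32, 'b': 25, 'c': 41}
After line 2 (pop 'b' returns 25): d = {'a': 32, 'c': 41}, removed = 25
After line 3 (pop 'z' missing, returns default 128): d = {'a': 32, 'c': 41}, y = 128

25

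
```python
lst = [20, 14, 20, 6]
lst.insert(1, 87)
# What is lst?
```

[20, 87, 14, 20, 6]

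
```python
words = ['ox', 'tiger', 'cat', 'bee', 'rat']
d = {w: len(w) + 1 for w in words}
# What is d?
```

{'ox': 3, 'tiger': 6, 'cat': 4, 'bee': 4, 'rat': 4}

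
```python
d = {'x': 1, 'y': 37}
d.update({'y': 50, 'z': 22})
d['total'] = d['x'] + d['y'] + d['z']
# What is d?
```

After line 1: d = {'x': 1, 'y': 37}
After line 2 (y overwritten, z added): d = {'x': 1, 'y': 50, 'z': 22}
After line 3 (total = 1 + 50 + 22 = 73): d = {'x': 1, 'y': 50, 'z': 22, 'total': 73}

{'x': 1, 'y': 50, 'z': 22, 'total': 73}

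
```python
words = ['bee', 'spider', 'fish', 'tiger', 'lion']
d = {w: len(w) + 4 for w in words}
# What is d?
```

{'bee': 7, 'spider': 10, 'fish': 8, 'tiger': 9, 'lion': 8}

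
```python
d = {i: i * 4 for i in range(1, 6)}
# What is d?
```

{1: 4, 2: 8, 3: 12, 4: 16, 5: 20}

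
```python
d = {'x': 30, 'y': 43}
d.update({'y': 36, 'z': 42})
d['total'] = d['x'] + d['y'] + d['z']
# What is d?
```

After line 1: d = {'x': 30, 'y': 43}
After line 2 (y overwritten, z added): d = {'x': 30, 'y': 36, 'z': 42}
After line 3 (total = 30 + 36 + 42 = 108): d = {'x': 30, 'y': 36, 'z': 42, 'total': 108}

{'x': 30, 'y': 36, 'z': 42, 'total': 108}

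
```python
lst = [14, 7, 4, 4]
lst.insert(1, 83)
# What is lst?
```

[14, 83, 7, 4, 4]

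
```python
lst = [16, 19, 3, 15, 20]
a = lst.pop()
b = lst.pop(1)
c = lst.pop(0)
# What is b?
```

After line 1: lst = [16, 19, 3, 15, 20]
After line 2 (pop() -> a = 20): lst = [16, 19, 3, 15]
After line 3 (pop(1) -> b = 19): lst = [16, 3, 15]
After line 4 (pop(0) -> c = 16): lst = [3, 15]

19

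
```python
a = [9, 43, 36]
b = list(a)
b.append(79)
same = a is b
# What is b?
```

After line 1: a = [9, 43, 36]
After line 2 (b = list(a) is a shallow copy, new object): a = [9, 43, 36], b = [9, 43, 36]
After line 3 (append only mutates b): a = [9, 43, 36], b = [9, 43, 36, 79]
After line 4 (same = a is b; different objects -> False): same = False

[9, 43, 36, 79]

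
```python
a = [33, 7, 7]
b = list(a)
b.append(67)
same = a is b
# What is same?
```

After line 1: a = [33, 7, 7]
After line 2 (b = list(a) is a shallow copy, new object): a = [33, 7, 7], b = [33, 7, 7]
After line 3 (append only mutates b): a = [33, 7, 7], b = [33, 7, 7, 67]
After line 4 (same = a is b; different objects -> False): same = False

False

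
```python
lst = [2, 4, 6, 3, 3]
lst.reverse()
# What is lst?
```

[3, 3, 6, 4, 2]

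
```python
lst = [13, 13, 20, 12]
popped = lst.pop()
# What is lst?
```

[13, 13, 20]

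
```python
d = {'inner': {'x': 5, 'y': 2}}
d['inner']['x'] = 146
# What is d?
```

After line 1: d = {'inner': {'x': 5, 'y': 2}}
After line 2 (inner x overwritten): d = {'inner': {'x': 146, 'y': 2}}

{'inner': {'x': 146, 'y': 2}}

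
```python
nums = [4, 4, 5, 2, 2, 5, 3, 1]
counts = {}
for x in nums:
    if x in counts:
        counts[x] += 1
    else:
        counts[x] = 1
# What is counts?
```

Initial: counts = {}, nums = [4, 4, 5, 2, 2, 5, 3, 1]
See 4: counts = {4: 1}
See 4: counts = {4: 2}
See 5: counts = {4: 2, 5: 1}
See 2: counts = {4: 2, 5: 1, 2: 1}
See 2: counts = {4: 2, 5: 1, 2: 2}
See 5: counts = {4: 2, 5: 2, 2: 2}
See 3: counts = {4: 2, 5: 2, 2: 2, 3: 1}
See 1: counts = {4: 2, 5: 2, 2: 2, 3: 1, 1: 1}

{4: 2, 5: 2, 2: 2, 3: 1, 1: 1}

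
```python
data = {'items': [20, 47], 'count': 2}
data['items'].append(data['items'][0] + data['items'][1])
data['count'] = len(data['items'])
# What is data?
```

After line 1: data = {'items': [20, 47], 'count': 2}
After line 2 (append 20 + 47 = 67): data = {'items': [20, 47, 67], 'count': 2}
After line 3 (count = len(items) = 3): data = {'items': [20, 47, 67], 'count': 3}

{'items': [20, 47, 67], 'count': 3}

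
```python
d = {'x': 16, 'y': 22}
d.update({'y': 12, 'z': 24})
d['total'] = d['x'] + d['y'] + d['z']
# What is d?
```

After line 1: d = {'x': 16, 'y': 22}
After line 2 (y overwritten, z added): d = {'x': 16, 'y': 12, 'z': 24}
After line 3 (total = 16 + 12 + 24 = 52): d = {'x': 16, 'y': 12, 'z': 24, 'total': 52}

{'x': 16, 'y': 12, 'z': 24, 'total': 52}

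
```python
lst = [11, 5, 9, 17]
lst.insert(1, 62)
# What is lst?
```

[11, 62, 5, 9, 17]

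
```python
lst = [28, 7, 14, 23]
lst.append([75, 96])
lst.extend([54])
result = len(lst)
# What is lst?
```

After line 1: lst = [28, 7, 14, 23]
After line 2 (append adds [75, 96] as single element): lst = [28, 7, 14, 23, [75, 96]]
After line 3 (extend unpacks [54], adds 54): lst = [28, 7, 14, 23, [75, 96], 54]
After line 4: result = len(lst) = 6

[28, 7, 14, 23, [75, 96], 54]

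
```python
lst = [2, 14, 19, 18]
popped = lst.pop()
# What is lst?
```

[2, 14, 19]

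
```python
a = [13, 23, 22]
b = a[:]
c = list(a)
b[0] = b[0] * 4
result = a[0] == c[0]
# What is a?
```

After line 1: a = [13, 23, 22]
After line 2 (b = a[:], copy): a = [13, 23, 22], b = [13, 23, 22]
After line 3 (c = list(a) is a copy, new object): c = [13, 23, 22]
After line 4 (b[0] = 13 * 4 = 52; only b mutates (copy)): a = [13, 23, 22], b = [52, 23, 22], c = [13, 23, 22]
After line 5 (a[0] = 13, c[0] = 13; result = True)

[13, 23, 22]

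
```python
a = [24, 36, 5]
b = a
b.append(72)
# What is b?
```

After line 1: a = [24, 36, 5]
After line 2 (b = a is an alias, same object): a = [24, 36, 5], b = [24, 36, 5]
After line 3 (b.append mutates the shared list): a = [24, 36, 5, 72], b = [24, 36, 5, 72]

[24, 36, 5, 72]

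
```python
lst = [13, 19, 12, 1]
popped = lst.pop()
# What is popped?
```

1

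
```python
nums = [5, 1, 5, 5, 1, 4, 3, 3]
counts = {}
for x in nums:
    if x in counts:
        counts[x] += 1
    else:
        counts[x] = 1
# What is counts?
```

Initial: counts = {}, nums = [5, 1, 5, 5, 1, 4, 3, 3]
See 5: counts = {5: 1}
See 1: counts = {5: 1, 1: 1}
See 5: counts = {5: 2, 1: 1}
See 5: counts = {5: 3, 1: 1}
See 1: counts = {5: 3, 1: 2}
See 4: counts = {5: 3, 1: 2, 4: 1}
See 3: counts = {5: 3, 1: 2, 4: 1, 3: 1}
See 3: counts = {5: 3, 1: 2, 4: 1, 3: 2}

{5: 3, 1: 2, 4: 1, 3: 2}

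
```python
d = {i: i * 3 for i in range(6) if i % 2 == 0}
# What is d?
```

{0: 0, 2: 6, 4: 12}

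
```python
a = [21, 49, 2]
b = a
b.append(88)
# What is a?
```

After line 1: a = [21, 49, 2]
After line 2 (b = a is an alias, same object): a = [21, 49, 2], b = [21, 49, 2]
After line 3 (b.append mutates the shared list): a = [21, 49, 2, 88], b = [21, 49, 2, 88]

[21, 49, 2, 88]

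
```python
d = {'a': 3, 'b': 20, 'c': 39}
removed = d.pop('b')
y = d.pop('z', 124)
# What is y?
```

After line 1: d = {'a': 3, 'b': 20, 'c': 39}
After line 2 (pop 'b' returns 20): d = {'a': 3, 'c': 39}, removed = 20
After line 3 (pop 'z' missing, returns default 124): d = {'a': 3, 'c': 39}, y = 124

124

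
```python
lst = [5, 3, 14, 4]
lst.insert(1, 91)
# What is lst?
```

[5, 91, 3, 14, 4]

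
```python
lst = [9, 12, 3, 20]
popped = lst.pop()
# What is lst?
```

[9, 12, 3]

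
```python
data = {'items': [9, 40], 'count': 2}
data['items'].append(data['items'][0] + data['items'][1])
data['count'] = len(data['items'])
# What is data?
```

After line 1: data = {'items': [9, 40], 'count': 2}
After line 2 (append 9 + 40 = 49): data = {'items': [9, 40, 49], 'count': 2}
After line 3 (count = len(items) = 3): data = {'items': [9, 40, 49], 'count': 3}

{'items': [9, 40, 49], 'count': 3}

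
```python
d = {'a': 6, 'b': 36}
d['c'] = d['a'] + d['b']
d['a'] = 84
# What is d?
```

After line 1: d = {'a': 6, 'b': 36}
After line 2 (d['c'] = 6 + 36): d = {'a': 6, 'b': 36, 'c': 42}
After line 3: d = {'a': 84, 'b': 36, 'c': 42}

{'a': 84, 'b': 36, 'c': 42}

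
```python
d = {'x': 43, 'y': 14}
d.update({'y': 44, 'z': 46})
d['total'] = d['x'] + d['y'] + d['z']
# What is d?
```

After line 1: d = {'x': 43, 'y': 14}
After line 2 (y overwritten, z added): d = {'x': 43, 'y': 44, 'z': 46}
After line 3 (total = 43 + 44 + 46 = 133): d = {'x': 43, 'y': 44, 'z': 46, 'total': 133}

{'x': 43, 'y': 44, 'z': 46, 'total': 133}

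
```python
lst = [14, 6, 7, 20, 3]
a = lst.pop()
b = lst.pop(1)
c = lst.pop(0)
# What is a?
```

After line 1: lst = [14, 6, 7, 20, 3]
After line 2 (pop() -> a = 3): lst = [14, 6, 7, 20]
After line 3 (pop(1) -> b = 6): lst = [14, 7, 20]
After line 4 (pop(0) -> c = 14): lst = [7, 20]

3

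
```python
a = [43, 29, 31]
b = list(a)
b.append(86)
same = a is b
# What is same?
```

After line 1: a = [43, 29, 31]
After line 2 (b = list(a) is a shallow copy, new object): a = [43, 29, 31], b = [43, 29, 31]
After line 3 (append only mutates b): a = [43, 29, 31], b = [43, 29, 31, 86]
After line 4 (same = a is b; different objects -> False): same = False

False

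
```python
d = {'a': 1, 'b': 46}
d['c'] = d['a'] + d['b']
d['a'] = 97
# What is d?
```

After line 1: d = {'a': 1, 'b': 46}
After line 2 (d['c'] = 1 + 46): d = {'a': 1, 'b': 46, 'c': 47}
After line 3: d = {'a': 97, 'b': 46, 'c': 47}

{'a': 97, 'b': 46, 'c': 47}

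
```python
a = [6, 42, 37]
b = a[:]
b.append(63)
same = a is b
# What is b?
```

After line 1: a = [6, 42, 37]
After line 2 (b = a[:] is a shallow copy, new object): a = [6, 42, 37], b = [6, 42, 37]
After line 3 (append only mutates b): a = [6, 42, 37], b = [6, 42, 37, 63]
After line 4 (same = a is b; different objects -> False): same = False

[6, 42, 37, 63]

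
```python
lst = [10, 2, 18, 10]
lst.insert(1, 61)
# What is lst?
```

[10, 61, 2, 18, 10]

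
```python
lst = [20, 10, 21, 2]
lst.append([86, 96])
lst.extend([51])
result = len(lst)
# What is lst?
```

After line 1: lst = [20, 10, 21, 2]
After line 2 (append adds [86, 96] as single element): lst = [20, 10, 21, 2, [86, 96]]
After line 3 (extend unpacks [51], adds 51): lst = [20, 10, 21, 2, [86, 96], 51]
After line 4: result = len(lst) = 6

[20, 10, 21, 2, [86, 96], 51]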